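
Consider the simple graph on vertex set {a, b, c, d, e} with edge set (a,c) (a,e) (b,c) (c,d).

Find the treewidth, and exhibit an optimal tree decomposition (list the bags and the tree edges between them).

Treewidth 1.
One optimal decomposition is:
Bags: B1 = {b, c}  B2 = {c, d}  B3 = {a, c}  B4 = {a, e}
Tree: B1–B2, B1–B3, B3–B4

Each bag holds 2 vertices, so the decomposition has width 1, which upper-bounds the treewidth. Any graph with an edge has treewidth ≥ 1, and G has the edge c–b. Therefore the treewidth is 1.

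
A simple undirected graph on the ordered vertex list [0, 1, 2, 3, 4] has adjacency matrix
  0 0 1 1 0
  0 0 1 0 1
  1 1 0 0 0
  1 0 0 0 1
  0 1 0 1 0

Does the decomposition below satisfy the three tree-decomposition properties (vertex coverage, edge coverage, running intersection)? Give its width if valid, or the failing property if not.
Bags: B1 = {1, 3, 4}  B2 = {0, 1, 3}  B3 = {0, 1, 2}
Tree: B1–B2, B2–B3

Checking the three conditions: (i) the bags cover all of {0, 1, 2, 3, 4}; (ii) for each edge, some bag contains both endpoints; (iii) the bags containing any fixed vertex form a subtree. All hold, so the decomposition is valid with width 3 − 1 = 2.

Yes; width 2.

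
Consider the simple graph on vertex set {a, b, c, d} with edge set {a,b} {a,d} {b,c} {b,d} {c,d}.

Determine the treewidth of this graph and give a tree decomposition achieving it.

Treewidth 2.
One optimal decomposition is:
Bags: B1 = {a, b, d}  B2 = {b, c, d}
Tree: B1–B2

The largest bag has 3 vertices, giving width 2; this decomposition certifies tw(G) ≤ 2. For the lower bound, the 3 vertices {b, c, d} are pairwise adjacent, and any tree decomposition puts a clique entirely inside one bag — forcing width ≥ 2. The upper and lower bounds meet at 2, so that is the treewidth.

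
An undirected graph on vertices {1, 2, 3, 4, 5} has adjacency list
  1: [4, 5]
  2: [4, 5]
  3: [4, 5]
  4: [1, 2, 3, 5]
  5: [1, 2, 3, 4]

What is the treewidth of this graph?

2

A width-2 tree decomposition is:
Bags: B1 = {1, 4, 5}  B2 = {3, 4, 5}  B3 = {2, 4, 5}
Tree: B1–B2, B2–B3
Every bag has size at most 3, so the width is 3 − 1 = 2 and tw(G) ≤ 2. On the other hand G contains the 3-clique {1, 4, 5}. A clique must lie in a single bag of any decomposition, so no decomposition can have width below 2. Combining the bounds, tw(G) = 2.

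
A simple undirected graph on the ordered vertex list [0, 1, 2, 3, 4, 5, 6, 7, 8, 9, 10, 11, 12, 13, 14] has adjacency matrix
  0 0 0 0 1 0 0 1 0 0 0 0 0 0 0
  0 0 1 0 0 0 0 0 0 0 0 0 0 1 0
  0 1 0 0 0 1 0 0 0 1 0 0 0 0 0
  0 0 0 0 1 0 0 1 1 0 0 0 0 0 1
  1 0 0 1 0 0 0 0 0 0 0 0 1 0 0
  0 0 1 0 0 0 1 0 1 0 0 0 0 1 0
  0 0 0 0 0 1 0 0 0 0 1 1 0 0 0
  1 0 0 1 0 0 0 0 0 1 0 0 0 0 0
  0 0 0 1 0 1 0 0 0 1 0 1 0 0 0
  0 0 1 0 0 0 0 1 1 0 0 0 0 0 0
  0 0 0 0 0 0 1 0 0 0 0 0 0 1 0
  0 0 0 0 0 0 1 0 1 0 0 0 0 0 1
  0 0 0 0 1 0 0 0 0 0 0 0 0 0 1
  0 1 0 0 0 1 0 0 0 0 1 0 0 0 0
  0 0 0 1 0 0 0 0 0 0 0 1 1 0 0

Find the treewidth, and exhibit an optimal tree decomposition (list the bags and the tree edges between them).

Treewidth 3.
Bags: B1 = {0, 4, 12, 14}  B2 = {0, 3, 4, 14}  B3 = {0, 3, 7, 14}  B4 = {3, 7, 11, 14}  B5 = {3, 7, 8, 11}  B6 = {7, 8, 9, 11}  B7 = {6, 8, 9, 11}  B8 = {5, 6, 8, 9}  B9 = {2, 5, 6, 9}  B10 = {2, 5, 6, 10}  B11 = {2, 5, 10, 13}  B12 = {1, 2, 10, 13}
Tree: B1–B2, B2–B3, B3–B4, B4–B5, B5–B6, B6–B7, B7–B8, B8–B9, B9–B10, B10–B11, B11–B12

Each bag holds 4 vertices, so the decomposition has width 3, which upper-bounds the treewidth. For the lower bound: the 4 vertex sets {0,4,12}, {14}, {3}, {7,8,9,11} are disjoint, each induces a connected subgraph, and every pair is joined by at least one edge of G. Contracting each set to a single vertex therefore yields K_{4} as a minor, and since treewidth is minor-monotone, tw(G) ≥ tw(K_{4}) = 3. Combining the bounds, tw(G) = 3.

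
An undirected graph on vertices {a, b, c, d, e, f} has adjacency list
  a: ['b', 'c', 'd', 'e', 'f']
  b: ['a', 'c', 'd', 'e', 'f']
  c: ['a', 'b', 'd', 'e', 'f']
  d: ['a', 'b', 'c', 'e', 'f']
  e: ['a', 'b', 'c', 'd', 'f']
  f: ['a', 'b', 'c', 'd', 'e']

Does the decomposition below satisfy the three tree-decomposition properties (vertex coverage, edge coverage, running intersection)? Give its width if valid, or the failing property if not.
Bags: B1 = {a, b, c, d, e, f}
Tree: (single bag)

Yes; width 5.

Every vertex of G appears in some bag (union = {a, b, c, d, e, f}); every edge is covered by a bag; and for each vertex v the set of bags containing v is connected in the bag tree. The decomposition is therefore valid. The largest bag has 6 vertices, so the width is 5.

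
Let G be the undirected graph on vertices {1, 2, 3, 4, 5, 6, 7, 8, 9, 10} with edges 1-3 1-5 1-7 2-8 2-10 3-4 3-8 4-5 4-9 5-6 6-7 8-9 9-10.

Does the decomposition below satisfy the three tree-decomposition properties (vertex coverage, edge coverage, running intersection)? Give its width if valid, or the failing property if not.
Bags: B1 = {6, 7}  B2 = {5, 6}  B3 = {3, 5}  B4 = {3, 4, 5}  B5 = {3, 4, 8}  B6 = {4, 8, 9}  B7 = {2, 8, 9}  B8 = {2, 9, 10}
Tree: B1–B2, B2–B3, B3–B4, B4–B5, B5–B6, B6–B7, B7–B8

No — vertex 1 appears in no bag.

A tree decomposition must satisfy three properties: every vertex lies in some bag; for every edge, both endpoints lie together in some bag; and for every vertex, the bags containing it form a connected subtree. Here vertex 1 appears in no bag, so the decomposition is invalid.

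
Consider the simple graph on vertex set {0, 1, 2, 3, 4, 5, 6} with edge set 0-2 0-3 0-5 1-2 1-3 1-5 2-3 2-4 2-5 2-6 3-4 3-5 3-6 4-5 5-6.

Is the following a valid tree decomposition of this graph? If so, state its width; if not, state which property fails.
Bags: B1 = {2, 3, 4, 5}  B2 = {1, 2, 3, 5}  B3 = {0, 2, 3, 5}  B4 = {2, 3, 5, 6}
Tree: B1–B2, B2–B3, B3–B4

Vertex coverage: the bags together contain {0, 1, 2, 3, 4, 5, 6}, the full vertex set. Edge coverage: each edge of G has both endpoints in at least one bag. Running intersection: for every vertex, the bags containing it form a connected subtree. All three properties hold, so this is a valid tree decomposition of width max|bag| − 1 = 3, and hence tw(G) ≤ 3.

Yes; width 3.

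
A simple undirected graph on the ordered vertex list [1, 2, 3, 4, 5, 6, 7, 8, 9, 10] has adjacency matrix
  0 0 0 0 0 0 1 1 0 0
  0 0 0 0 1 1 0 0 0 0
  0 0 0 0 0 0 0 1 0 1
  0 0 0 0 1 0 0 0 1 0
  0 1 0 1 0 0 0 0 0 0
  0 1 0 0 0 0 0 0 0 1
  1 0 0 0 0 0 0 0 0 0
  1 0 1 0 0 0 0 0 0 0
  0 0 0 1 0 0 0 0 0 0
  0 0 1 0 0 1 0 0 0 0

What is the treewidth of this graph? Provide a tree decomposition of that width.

Treewidth 1.
Bags: B1 = {4, 9}  B2 = {4, 5}  B3 = {2, 5}  B4 = {2, 6}  B5 = {6, 10}  B6 = {3, 10}  B7 = {3, 8}  B8 = {1, 8}  B9 = {1, 7}
Tree: B1–B2, B2–B3, B3–B4, B4–B5, B5–B6, B6–B7, B7–B8, B8–B9

Every bag has size at most 2, so the width is 2 − 1 = 1 and tw(G) ≤ 1. Since G has at least one edge (e.g. 9–4), it is not an edgeless graph, so tw(G) ≥ 1. Combining the bounds, tw(G) = 1.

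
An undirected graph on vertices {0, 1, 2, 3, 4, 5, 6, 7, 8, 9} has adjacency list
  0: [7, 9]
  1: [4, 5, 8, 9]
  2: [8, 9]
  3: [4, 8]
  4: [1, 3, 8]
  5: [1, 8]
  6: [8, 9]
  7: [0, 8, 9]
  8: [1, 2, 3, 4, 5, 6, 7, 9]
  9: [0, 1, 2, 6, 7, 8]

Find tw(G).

A width-2 tree decomposition is:
Bags: B1 = {1, 4, 8}  B2 = {1, 8, 9}  B3 = {1, 5, 8}  B4 = {3, 4, 8}  B5 = {7, 8, 9}  B6 = {2, 8, 9}  B7 = {0, 7, 9}  B8 = {6, 8, 9}
Tree: B1–B2, B2–B3, B1–B4, B2–B5, B5–B6, B5–B7, B2–B8
The largest bag has 3 vertices, giving width 2; this decomposition certifies tw(G) ≤ 2. For the lower bound, the 3 vertices {0, 7, 9} are pairwise adjacent, and any tree decomposition puts a clique entirely inside one bag — forcing width ≥ 2. Therefore the treewidth is 2.

2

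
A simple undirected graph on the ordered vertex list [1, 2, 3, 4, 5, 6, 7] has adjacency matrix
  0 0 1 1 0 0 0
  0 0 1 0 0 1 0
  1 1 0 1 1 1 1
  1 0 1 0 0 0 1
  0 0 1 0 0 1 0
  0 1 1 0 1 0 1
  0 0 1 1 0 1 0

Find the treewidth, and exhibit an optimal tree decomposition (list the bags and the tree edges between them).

Treewidth 2.
One optimal decomposition is:
Bags: B1 = {3, 6, 7}  B2 = {3, 4, 7}  B3 = {3, 5, 6}  B4 = {1, 3, 4}  B5 = {2, 3, 6}
Tree: B1–B2, B1–B3, B2–B4, B3–B5

Every bag has size at most 3, so the width is 3 − 1 = 2 and tw(G) ≤ 2. For the lower bound, the 3 vertices {1, 3, 4} are pairwise adjacent, and any tree decomposition puts a clique entirely inside one bag — forcing width ≥ 2. Hence tw(G) = 2 exactly.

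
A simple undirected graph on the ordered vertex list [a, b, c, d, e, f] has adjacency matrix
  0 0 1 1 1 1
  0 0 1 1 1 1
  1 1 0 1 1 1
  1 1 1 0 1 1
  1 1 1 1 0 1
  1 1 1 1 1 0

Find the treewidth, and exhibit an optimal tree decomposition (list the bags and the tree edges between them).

Treewidth 4.
One such decomposition:
Bags: B1 = {a, c, d, e, f}  B2 = {b, c, d, e, f}
Tree: B1–B2

Each bag holds 5 vertices, so the decomposition has width 4, which upper-bounds the treewidth. For the lower bound, the 5 vertices {a, c, d, e, f} are pairwise adjacent, and any tree decomposition puts a clique entirely inside one bag — forcing width ≥ 4. Combining the bounds, tw(G) = 4.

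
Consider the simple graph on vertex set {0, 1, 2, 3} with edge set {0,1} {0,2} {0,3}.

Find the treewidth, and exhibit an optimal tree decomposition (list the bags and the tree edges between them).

The largest bag has 2 vertices, giving width 1; this decomposition certifies tw(G) ≤ 1. G has an edge, so its treewidth is at least 1. Combining the bounds, tw(G) = 1.

Treewidth 1.
One such decomposition:
Bags: B1 = {0, 1}  B2 = {0, 2}  B3 = {0, 3}
Tree: B1–B2, B2–B3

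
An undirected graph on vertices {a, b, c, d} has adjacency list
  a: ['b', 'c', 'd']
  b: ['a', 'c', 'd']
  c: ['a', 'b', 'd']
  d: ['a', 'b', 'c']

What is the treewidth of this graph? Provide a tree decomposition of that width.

Treewidth 3.
Bags: B1 = {a, b, c, d}
Tree: (single bag)

A single bag containing all 4 vertices is trivially a valid decomposition of width 3. Conversely, {a, b, c, d} is a clique of size 4, and the vertices of any clique must share a bag in every tree decomposition; so some bag has ≥ 4 vertices and tw(G) ≥ 3. Therefore the treewidth is 3.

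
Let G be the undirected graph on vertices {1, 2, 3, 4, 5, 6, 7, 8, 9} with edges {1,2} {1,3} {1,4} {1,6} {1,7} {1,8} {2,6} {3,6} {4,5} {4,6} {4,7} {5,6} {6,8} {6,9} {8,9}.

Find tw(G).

2

A width-2 tree decomposition is:
Bags: B1 = {1, 4, 6}  B2 = {1, 6, 8}  B3 = {1, 2, 6}  B4 = {1, 4, 7}  B5 = {6, 8, 9}  B6 = {4, 5, 6}  B7 = {1, 3, 6}
Tree: B1–B2, B1–B3, B1–B4, B2–B5, B1–B6, B3–B7
Every bag has size at most 3, so the width is 3 − 1 = 2 and tw(G) ≤ 2. On the other hand G contains the 3-clique {1, 6, 8}. A clique must lie in a single bag of any decomposition, so no decomposition can have width below 2. Combining the bounds, tw(G) = 2.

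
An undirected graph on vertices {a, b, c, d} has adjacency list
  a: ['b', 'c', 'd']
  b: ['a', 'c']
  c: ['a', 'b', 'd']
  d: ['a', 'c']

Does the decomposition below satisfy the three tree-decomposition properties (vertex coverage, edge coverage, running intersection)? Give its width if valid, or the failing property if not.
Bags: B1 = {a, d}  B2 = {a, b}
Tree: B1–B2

A tree decomposition must satisfy three properties: every vertex lies in some bag; for every edge, both endpoints lie together in some bag; and for every vertex, the bags containing it form a connected subtree. Here vertex c appears in no bag, so the decomposition is invalid.

No — vertex c appears in no bag.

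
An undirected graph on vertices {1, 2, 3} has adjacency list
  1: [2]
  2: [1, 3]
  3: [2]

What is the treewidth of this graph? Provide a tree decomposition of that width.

Treewidth 1.
One such decomposition:
Bags: B1 = {2, 3}  B2 = {1, 2}
Tree: B1–B2

Each bag holds 2 vertices, so the decomposition has width 1, which upper-bounds the treewidth. Since G has at least one edge (e.g. 2–3), it is not an edgeless graph, so tw(G) ≥ 1. The upper and lower bounds meet at 1, so that is the treewidth.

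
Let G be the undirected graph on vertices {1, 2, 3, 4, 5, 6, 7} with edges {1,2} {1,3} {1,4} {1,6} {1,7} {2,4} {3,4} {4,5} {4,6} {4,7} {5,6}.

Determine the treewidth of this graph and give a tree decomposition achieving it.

Treewidth 2.
Bags: B1 = {4, 5, 6}  B2 = {1, 4, 6}  B3 = {1, 3, 4}  B4 = {1, 4, 7}  B5 = {1, 2, 4}
Tree: B1–B2, B2–B3, B3–B4, B3–B5

Each bag holds 3 vertices, so the decomposition has width 2, which upper-bounds the treewidth. For the lower bound, the 3 vertices {1, 2, 4} are pairwise adjacent, and any tree decomposition puts a clique entirely inside one bag — forcing width ≥ 2. Therefore the treewidth is 2.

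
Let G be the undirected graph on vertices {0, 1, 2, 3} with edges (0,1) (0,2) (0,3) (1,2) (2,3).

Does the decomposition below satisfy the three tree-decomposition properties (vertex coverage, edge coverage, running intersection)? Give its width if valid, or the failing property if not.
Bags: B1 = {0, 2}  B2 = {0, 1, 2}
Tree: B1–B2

A tree decomposition must satisfy three properties: every vertex lies in some bag; for every edge, both endpoints lie together in some bag; and for every vertex, the bags containing it form a connected subtree. Here vertex 3 appears in no bag, so the decomposition is invalid.

No — vertex 3 appears in no bag.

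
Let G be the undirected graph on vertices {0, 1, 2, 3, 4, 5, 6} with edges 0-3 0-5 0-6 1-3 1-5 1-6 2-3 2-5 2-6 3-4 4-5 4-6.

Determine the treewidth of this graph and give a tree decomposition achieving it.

Every bag has size at most 4, so the width is 4 − 1 = 3 and tw(G) ≤ 3. For the lower bound: the 4 vertex sets {4,6}, {1,5}, {3}, {0} are disjoint, each induces a connected subgraph, and every pair is joined by at least one edge of G. Contracting each set to a single vertex therefore yields K_{4} as a minor, and since treewidth is minor-monotone, tw(G) ≥ tw(K_{4}) = 3. Hence tw(G) = 3 exactly.

Treewidth 3.
Bags: B1 = {3, 4, 5, 6}  B2 = {1, 3, 5, 6}  B3 = {0, 3, 5, 6}  B4 = {2, 3, 5, 6}
Tree: B1–B2, B2–B3, B3–B4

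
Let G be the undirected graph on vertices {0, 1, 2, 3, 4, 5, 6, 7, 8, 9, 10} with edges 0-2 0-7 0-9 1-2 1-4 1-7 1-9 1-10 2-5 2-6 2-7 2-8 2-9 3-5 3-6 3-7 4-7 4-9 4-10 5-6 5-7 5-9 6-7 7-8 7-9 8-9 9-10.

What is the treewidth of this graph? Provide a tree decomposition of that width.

Treewidth 3.
Bags: B1 = {2, 7, 8, 9}  B2 = {2, 5, 7, 9}  B3 = {2, 5, 6, 7}  B4 = {3, 5, 6, 7}  B5 = {0, 2, 7, 9}  B6 = {1, 2, 7, 9}  B7 = {1, 4, 7, 9}  B8 = {1, 4, 9, 10}
Tree: B1–B2, B2–B3, B3–B4, B1–B5, B1–B6, B6–B7, B7–B8

The largest bag has 4 vertices, giving width 3; this decomposition certifies tw(G) ≤ 3. On the other hand G contains the 4-clique {1, 4, 9, 10}. A clique must lie in a single bag of any decomposition, so no decomposition can have width below 3. Hence tw(G) = 3 exactly.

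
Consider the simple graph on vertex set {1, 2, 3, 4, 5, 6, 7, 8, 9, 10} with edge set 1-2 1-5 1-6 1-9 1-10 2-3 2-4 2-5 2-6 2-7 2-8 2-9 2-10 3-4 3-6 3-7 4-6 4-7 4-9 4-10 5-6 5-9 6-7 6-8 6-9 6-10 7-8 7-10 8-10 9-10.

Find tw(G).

4

A width-4 tree decomposition is:
Bags: B1 = {1, 2, 6, 9, 10}  B2 = {2, 4, 6, 9, 10}  B3 = {2, 4, 6, 7, 10}  B4 = {1, 2, 5, 6, 9}  B5 = {2, 6, 7, 8, 10}  B6 = {2, 3, 4, 6, 7}
Tree: B1–B2, B2–B3, B1–B4, B3–B5, B3–B6
Every bag has size at most 5, so the width is 5 − 1 = 4 and tw(G) ≤ 4. Conversely, {2, 6, 7, 8, 10} is a clique of size 5, and the vertices of any clique must share a bag in every tree decomposition; so some bag has ≥ 5 vertices and tw(G) ≥ 4. The upper and lower bounds meet at 4, so that is the treewidth.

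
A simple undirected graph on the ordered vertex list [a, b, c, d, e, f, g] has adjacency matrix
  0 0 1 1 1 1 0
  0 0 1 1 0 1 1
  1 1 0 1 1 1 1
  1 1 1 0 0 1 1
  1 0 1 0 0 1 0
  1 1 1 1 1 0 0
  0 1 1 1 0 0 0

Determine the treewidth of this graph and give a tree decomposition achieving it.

Each bag holds 4 vertices, so the decomposition has width 3, which upper-bounds the treewidth. Conversely, {b, c, d, g} is a clique of size 4, and the vertices of any clique must share a bag in every tree decomposition; so some bag has ≥ 4 vertices and tw(G) ≥ 3. Combining the bounds, tw(G) = 3.

Treewidth 3.
One such decomposition:
Bags: B1 = {a, c, d, f}  B2 = {a, c, e, f}  B3 = {b, c, d, f}  B4 = {b, c, d, g}
Tree: B1–B2, B1–B3, B3–B4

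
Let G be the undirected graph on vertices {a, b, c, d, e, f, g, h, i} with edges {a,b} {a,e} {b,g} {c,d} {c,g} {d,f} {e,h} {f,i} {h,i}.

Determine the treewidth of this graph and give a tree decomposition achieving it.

Each bag holds 3 vertices, so the decomposition has width 2, which upper-bounds the treewidth. The edges e–a–b–g–c–d–f–i–h–e form a cycle, so G is not a tree and its treewidth is at least 2. The upper and lower bounds meet at 2, so that is the treewidth.

Treewidth 2.
One such decomposition:
Bags: B1 = {a, b, e}  B2 = {b, e, g}  B3 = {c, e, g}  B4 = {c, d, e}  B5 = {d, e, f}  B6 = {e, f, i}  B7 = {e, h, i}
Tree: B1–B2, B2–B3, B3–B4, B4–B5, B5–B6, B6–B7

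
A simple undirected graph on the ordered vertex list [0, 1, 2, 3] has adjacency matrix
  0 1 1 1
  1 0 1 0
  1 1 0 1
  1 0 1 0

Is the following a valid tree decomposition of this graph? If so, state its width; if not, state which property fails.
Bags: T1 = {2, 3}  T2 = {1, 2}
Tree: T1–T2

No — vertex 0 appears in no bag.

A tree decomposition must satisfy three properties: every vertex lies in some bag; for every edge, both endpoints lie together in some bag; and for every vertex, the bags containing it form a connected subtree. Here vertex 0 appears in no bag, so the decomposition is invalid.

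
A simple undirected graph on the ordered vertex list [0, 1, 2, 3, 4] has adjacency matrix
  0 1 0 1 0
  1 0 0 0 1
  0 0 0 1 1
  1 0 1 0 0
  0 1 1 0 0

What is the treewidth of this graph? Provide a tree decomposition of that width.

Treewidth 2.
Bags: B1 = {2, 3, 4}  B2 = {0, 3, 4}  B3 = {0, 1, 4}
Tree: B1–B2, B2–B3

Every bag has size at most 3, so the width is 3 − 1 = 2 and tw(G) ≤ 2. Since 4–2–3–0–1–4 is a cycle in G, G is not acyclic. Forests are exactly the graphs of treewidth ≤ 1, so tw(G) ≥ 2. The upper and lower bounds meet at 2, so that is the treewidth.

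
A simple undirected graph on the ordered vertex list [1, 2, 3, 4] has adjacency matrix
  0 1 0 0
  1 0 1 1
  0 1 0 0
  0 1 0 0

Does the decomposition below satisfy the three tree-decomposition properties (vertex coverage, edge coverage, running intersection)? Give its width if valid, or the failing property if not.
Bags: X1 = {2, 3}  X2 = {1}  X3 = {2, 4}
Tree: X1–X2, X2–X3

A tree decomposition must satisfy three properties: every vertex lies in some bag; for every edge, both endpoints lie together in some bag; and for every vertex, the bags containing it form a connected subtree. Here edge (2,1) lies in no bag, so the decomposition is invalid.

No — edge (2,1) lies in no bag.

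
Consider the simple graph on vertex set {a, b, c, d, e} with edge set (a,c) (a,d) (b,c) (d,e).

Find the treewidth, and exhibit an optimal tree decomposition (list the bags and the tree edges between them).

Treewidth 1.
Bags: B1 = {d, e}  B2 = {a, d}  B3 = {a, c}  B4 = {b, c}
Tree: B1–B2, B2–B3, B3–B4

Each bag holds 2 vertices, so the decomposition has width 1, which upper-bounds the treewidth. Any graph with an edge has treewidth ≥ 1, and G has the edge e–d. Combining the bounds, tw(G) = 1.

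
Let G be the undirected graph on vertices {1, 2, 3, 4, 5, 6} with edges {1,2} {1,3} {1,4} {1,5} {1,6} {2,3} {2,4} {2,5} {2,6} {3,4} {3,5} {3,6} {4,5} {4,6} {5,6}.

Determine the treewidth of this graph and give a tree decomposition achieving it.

With just one bag of size 6, the width is 6 − 1 = 5, so tw(G) ≤ 5. On the other hand G contains the 6-clique {1, 2, 3, 4, 5, 6}. A clique must lie in a single bag of any decomposition, so no decomposition can have width below 5. The upper and lower bounds meet at 5, so that is the treewidth.

Treewidth 5.
Bags: B1 = {1, 2, 3, 4, 5, 6}
Tree: (single bag)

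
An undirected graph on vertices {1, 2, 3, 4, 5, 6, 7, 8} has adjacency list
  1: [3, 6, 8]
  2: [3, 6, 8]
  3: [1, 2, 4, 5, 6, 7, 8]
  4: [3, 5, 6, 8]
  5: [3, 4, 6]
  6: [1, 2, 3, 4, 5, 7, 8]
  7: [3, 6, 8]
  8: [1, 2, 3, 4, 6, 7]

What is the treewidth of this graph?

3

A width-3 tree decomposition is:
Bags: B1 = {2, 3, 6, 8}  B2 = {1, 3, 6, 8}  B3 = {3, 4, 6, 8}  B4 = {3, 4, 5, 6}  B5 = {3, 6, 7, 8}
Tree: B1–B2, B1–B3, B3–B4, B1–B5
Every bag has size at most 4, so the width is 4 − 1 = 3 and tw(G) ≤ 3. Conversely, {1, 3, 6, 8} is a clique of size 4, and the vertices of any clique must share a bag in every tree decomposition; so some bag has ≥ 4 vertices and tw(G) ≥ 3. The upper and lower bounds meet at 3, so that is the treewidth.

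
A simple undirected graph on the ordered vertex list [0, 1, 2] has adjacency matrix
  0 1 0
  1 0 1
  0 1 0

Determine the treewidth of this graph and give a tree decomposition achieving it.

Every bag has size at most 2, so the width is 2 − 1 = 1 and tw(G) ≤ 1. Any graph with an edge has treewidth ≥ 1, and G has the edge 1–0. Therefore the treewidth is 1.

Treewidth 1.
One optimal decomposition is:
Bags: B1 = {0, 1}  B2 = {1, 2}
Tree: B1–B2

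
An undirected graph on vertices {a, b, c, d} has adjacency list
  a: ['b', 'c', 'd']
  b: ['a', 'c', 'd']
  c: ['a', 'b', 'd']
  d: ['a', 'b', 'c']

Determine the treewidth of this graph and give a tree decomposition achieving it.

With just one bag of size 4, the width is 4 − 1 = 3, so tw(G) ≤ 3. Conversely, {a, b, c, d} is a clique of size 4, and the vertices of any clique must share a bag in every tree decomposition; so some bag has ≥ 4 vertices and tw(G) ≥ 3. Therefore the treewidth is 3.

Treewidth 3.
One optimal decomposition is:
Bags: B1 = {a, b, c, d}
Tree: (single bag)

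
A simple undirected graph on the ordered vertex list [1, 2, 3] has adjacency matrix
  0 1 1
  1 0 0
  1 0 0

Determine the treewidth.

A width-1 tree decomposition is:
Bags: B1 = {1, 2}  B2 = {1, 3}
Tree: B1–B2
Each bag holds 2 vertices, so the decomposition has width 1, which upper-bounds the treewidth. Any graph with an edge has treewidth ≥ 1, and G has the edge 2–1. Hence tw(G) = 1 exactly.

1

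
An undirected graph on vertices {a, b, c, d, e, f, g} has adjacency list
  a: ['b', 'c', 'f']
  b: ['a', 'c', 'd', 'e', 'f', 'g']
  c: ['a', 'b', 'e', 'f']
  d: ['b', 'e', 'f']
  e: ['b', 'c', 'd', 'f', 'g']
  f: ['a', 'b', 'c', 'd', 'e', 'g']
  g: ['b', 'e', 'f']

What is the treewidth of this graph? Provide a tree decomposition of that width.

Treewidth 3.
One optimal decomposition is:
Bags: B1 = {b, d, e, f}  B2 = {b, c, e, f}  B3 = {b, e, f, g}  B4 = {a, b, c, f}
Tree: B1–B2, B1–B3, B2–B4

Every bag has size at most 4, so the width is 4 − 1 = 3 and tw(G) ≤ 3. On the other hand G contains the 4-clique {b, d, e, f}. A clique must lie in a single bag of any decomposition, so no decomposition can have width below 3. Therefore the treewidth is 3.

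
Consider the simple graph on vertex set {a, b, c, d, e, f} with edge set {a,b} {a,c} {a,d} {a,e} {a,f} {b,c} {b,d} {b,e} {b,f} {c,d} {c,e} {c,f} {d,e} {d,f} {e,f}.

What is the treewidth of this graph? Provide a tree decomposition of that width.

A single bag containing all 6 vertices is trivially a valid decomposition of width 5. For the lower bound, the 6 vertices {a, b, c, d, e, f} are pairwise adjacent, and any tree decomposition puts a clique entirely inside one bag — forcing width ≥ 5. Therefore the treewidth is 5.

Treewidth 5.
One such decomposition:
Bags: B1 = {a, b, c, d, e, f}
Tree: (single bag)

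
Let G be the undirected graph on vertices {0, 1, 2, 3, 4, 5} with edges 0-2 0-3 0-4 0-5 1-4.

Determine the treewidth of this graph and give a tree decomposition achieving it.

Treewidth 1.
Bags: B1 = {0, 5}  B2 = {0, 3}  B3 = {0, 4}  B4 = {1, 4}  B5 = {0, 2}
Tree: B1–B2, B1–B3, B3–B4, B1–B5

The largest bag has 2 vertices, giving width 1; this decomposition certifies tw(G) ≤ 1. Since G has at least one edge (e.g. 5–0), it is not an edgeless graph, so tw(G) ≥ 1. The upper and lower bounds meet at 1, so that is the treewidth.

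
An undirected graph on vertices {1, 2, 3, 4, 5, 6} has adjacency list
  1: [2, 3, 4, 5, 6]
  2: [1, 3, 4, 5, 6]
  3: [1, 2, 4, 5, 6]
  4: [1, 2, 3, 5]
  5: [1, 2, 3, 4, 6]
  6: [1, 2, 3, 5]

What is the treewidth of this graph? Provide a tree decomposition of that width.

Every bag has size at most 5, so the width is 5 − 1 = 4 and tw(G) ≤ 4. On the other hand G contains the 5-clique {1, 2, 3, 4, 5}. A clique must lie in a single bag of any decomposition, so no decomposition can have width below 4. Hence tw(G) = 4 exactly.

Treewidth 4.
One optimal decomposition is:
Bags: B1 = {1, 2, 3, 4, 5}  B2 = {1, 2, 3, 5, 6}
Tree: B1–B2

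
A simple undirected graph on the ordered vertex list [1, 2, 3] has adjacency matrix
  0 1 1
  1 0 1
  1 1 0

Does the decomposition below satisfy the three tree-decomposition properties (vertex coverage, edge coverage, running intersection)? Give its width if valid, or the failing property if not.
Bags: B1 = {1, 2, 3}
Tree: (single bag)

Yes; width 2.

Vertex coverage: the bags together contain {1, 2, 3}, the full vertex set. Edge coverage: each edge of G has both endpoints in at least one bag. Running intersection: for every vertex, the bags containing it form a connected subtree. All three properties hold, so this is a valid tree decomposition of width max|bag| − 1 = 2, and hence tw(G) ≤ 2.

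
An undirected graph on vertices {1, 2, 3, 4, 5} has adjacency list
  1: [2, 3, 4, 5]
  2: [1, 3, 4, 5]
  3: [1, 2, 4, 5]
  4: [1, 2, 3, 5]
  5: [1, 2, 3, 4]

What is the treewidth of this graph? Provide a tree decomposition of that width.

Treewidth 4.
One such decomposition:
Bags: B1 = {1, 2, 3, 4, 5}
Tree: (single bag)

With just one bag of size 5, the width is 5 − 1 = 4, so tw(G) ≤ 4. For the lower bound, the 5 vertices {1, 2, 3, 4, 5} are pairwise adjacent, and any tree decomposition puts a clique entirely inside one bag — forcing width ≥ 4. The upper and lower bounds meet at 4, so that is the treewidth.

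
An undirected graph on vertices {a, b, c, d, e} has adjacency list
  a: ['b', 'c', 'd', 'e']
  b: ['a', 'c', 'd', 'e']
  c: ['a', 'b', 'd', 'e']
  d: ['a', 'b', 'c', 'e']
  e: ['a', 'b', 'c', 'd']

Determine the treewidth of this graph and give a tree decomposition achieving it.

A single bag containing all 5 vertices is trivially a valid decomposition of width 4. For the lower bound, the 5 vertices {a, b, c, d, e} are pairwise adjacent, and any tree decomposition puts a clique entirely inside one bag — forcing width ≥ 4. The upper and lower bounds meet at 4, so that is the treewidth.

Treewidth 4.
One such decomposition:
Bags: B1 = {a, b, c, d, e}
Tree: (single bag)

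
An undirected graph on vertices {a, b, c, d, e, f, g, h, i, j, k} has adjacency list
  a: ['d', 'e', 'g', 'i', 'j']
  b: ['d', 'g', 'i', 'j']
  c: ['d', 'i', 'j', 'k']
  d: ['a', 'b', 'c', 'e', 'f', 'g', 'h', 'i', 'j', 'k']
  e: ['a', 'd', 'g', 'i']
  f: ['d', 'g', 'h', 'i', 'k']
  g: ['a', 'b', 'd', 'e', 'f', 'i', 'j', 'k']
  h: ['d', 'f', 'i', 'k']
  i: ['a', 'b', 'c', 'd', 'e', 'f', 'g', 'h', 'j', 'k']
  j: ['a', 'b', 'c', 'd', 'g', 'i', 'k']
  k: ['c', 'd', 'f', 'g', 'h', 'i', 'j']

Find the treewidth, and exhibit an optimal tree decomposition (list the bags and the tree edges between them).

Every bag has size at most 5, so the width is 5 − 1 = 4 and tw(G) ≤ 4. Conversely, {a, d, g, i, j} is a clique of size 5, and the vertices of any clique must share a bag in every tree decomposition; so some bag has ≥ 5 vertices and tw(G) ≥ 4. The upper and lower bounds meet at 4, so that is the treewidth.

Treewidth 4.
One such decomposition:
Bags: B1 = {d, f, g, i, k}  B2 = {d, f, h, i, k}  B3 = {d, g, i, j, k}  B4 = {b, d, g, i, j}  B5 = {a, d, g, i, j}  B6 = {c, d, i, j, k}  B7 = {a, d, e, g, i}
Tree: B1–B2, B1–B3, B3–B4, B4–B5, B3–B6, B5–B7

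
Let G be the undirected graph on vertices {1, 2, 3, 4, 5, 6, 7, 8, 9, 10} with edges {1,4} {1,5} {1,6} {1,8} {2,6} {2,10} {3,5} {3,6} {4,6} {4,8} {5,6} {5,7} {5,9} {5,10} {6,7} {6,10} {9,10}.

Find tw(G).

A width-2 tree decomposition is:
Bags: B1 = {1, 4, 6}  B2 = {1, 5, 6}  B3 = {3, 5, 6}  B4 = {5, 6, 7}  B5 = {1, 4, 8}  B6 = {5, 6, 10}  B7 = {2, 6, 10}  B8 = {5, 9, 10}
Tree: B1–B2, B2–B3, B3–B4, B1–B5, B3–B6, B6–B7, B6–B8
Every bag has size at most 3, so the width is 3 − 1 = 2 and tw(G) ≤ 2. Conversely, {1, 4, 8} is a clique of size 3, and the vertices of any clique must share a bag in every tree decomposition; so some bag has ≥ 3 vertices and tw(G) ≥ 2. The upper and lower bounds meet at 2, so that is the treewidth.

2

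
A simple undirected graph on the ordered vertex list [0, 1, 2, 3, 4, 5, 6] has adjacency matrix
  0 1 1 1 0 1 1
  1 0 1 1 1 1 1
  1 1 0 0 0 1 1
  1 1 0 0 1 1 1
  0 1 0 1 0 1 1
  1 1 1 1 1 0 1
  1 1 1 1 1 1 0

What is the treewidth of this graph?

A width-4 tree decomposition is:
Bags: B1 = {1, 3, 4, 5, 6}  B2 = {0, 1, 3, 5, 6}  B3 = {0, 1, 2, 5, 6}
Tree: B1–B2, B2–B3
The largest bag has 5 vertices, giving width 4; this decomposition certifies tw(G) ≤ 4. On the other hand G contains the 5-clique {0, 1, 2, 5, 6}. A clique must lie in a single bag of any decomposition, so no decomposition can have width below 4. Hence tw(G) = 4 exactly.

4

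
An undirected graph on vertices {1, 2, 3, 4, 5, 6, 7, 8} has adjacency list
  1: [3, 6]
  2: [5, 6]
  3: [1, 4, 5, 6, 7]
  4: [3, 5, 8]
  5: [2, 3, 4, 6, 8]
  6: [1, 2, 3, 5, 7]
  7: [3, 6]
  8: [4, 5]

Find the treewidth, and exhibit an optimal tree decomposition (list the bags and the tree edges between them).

Each bag holds 3 vertices, so the decomposition has width 2, which upper-bounds the treewidth. On the other hand G contains the 3-clique {4, 5, 8}. A clique must lie in a single bag of any decomposition, so no decomposition can have width below 2. Hence tw(G) = 2 exactly.

Treewidth 2.
One such decomposition:
Bags: B1 = {3, 4, 5}  B2 = {3, 5, 6}  B3 = {2, 5, 6}  B4 = {4, 5, 8}  B5 = {3, 6, 7}  B6 = {1, 3, 6}
Tree: B1–B2, B2–B3, B1–B4, B2–B5, B2–B6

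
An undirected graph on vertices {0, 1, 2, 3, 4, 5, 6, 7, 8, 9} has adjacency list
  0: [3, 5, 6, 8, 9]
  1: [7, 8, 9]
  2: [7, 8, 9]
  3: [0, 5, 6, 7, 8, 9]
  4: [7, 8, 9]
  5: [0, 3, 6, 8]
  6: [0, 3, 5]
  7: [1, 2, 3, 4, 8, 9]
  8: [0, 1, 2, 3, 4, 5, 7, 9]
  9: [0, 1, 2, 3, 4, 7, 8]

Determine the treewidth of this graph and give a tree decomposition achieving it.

Every bag has size at most 4, so the width is 4 − 1 = 3 and tw(G) ≤ 3. On the other hand G contains the 4-clique {0, 3, 8, 9}. A clique must lie in a single bag of any decomposition, so no decomposition can have width below 3. Combining the bounds, tw(G) = 3.

Treewidth 3.
Bags: B1 = {3, 7, 8, 9}  B2 = {0, 3, 8, 9}  B3 = {0, 3, 5, 8}  B4 = {2, 7, 8, 9}  B5 = {4, 7, 8, 9}  B6 = {1, 7, 8, 9}  B7 = {0, 3, 5, 6}
Tree: B1–B2, B2–B3, B1–B4, B4–B5, B4–B6, B3–B7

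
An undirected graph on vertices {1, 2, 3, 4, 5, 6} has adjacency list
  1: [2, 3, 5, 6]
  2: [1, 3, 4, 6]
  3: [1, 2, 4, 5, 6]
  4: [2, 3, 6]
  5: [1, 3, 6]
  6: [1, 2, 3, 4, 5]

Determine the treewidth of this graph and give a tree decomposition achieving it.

Treewidth 3.
One optimal decomposition is:
Bags: B1 = {1, 2, 3, 6}  B2 = {2, 3, 4, 6}  B3 = {1, 3, 5, 6}
Tree: B1–B2, B1–B3

Every bag has size at most 4, so the width is 4 − 1 = 3 and tw(G) ≤ 3. For the lower bound, the 4 vertices {1, 2, 3, 6} are pairwise adjacent, and any tree decomposition puts a clique entirely inside one bag — forcing width ≥ 3. Therefore the treewidth is 3.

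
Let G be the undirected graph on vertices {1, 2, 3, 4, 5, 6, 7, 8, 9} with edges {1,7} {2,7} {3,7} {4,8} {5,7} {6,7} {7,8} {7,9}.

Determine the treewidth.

1

A width-1 tree decomposition is:
Bags: B1 = {5, 7}  B2 = {7, 8}  B3 = {6, 7}  B4 = {4, 8}  B5 = {2, 7}  B6 = {3, 7}  B7 = {1, 7}  B8 = {7, 9}
Tree: B1–B2, B2–B3, B2–B4, B3–B5, B5–B6, B3–B7, B3–B8
Every bag has size at most 2, so the width is 2 − 1 = 1 and tw(G) ≤ 1. Since G has at least one edge (e.g. 7–5), it is not an edgeless graph, so tw(G) ≥ 1. Combining the bounds, tw(G) = 1.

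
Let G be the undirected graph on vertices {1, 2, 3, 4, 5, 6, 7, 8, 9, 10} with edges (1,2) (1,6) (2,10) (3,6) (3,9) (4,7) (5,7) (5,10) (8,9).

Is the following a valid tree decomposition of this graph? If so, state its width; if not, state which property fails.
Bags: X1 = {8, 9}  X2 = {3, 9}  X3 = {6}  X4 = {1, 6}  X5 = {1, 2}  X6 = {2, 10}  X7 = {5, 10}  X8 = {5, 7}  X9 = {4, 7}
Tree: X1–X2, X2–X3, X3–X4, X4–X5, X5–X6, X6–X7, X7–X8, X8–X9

No — edge (3,6) lies in no bag.

A tree decomposition must satisfy three properties: every vertex lies in some bag; for every edge, both endpoints lie together in some bag; and for every vertex, the bags containing it form a connected subtree. Here edge (3,6) lies in no bag, so the decomposition is invalid.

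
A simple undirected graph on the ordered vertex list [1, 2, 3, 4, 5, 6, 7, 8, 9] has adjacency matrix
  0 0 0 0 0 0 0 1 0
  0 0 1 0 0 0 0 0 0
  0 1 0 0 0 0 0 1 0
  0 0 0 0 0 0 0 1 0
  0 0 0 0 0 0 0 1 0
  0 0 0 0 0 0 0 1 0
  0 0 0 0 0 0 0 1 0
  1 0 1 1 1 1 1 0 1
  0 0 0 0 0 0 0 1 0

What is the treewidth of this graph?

1

A width-1 tree decomposition is:
Bags: B1 = {4, 8}  B2 = {1, 8}  B3 = {7, 8}  B4 = {3, 8}  B5 = {2, 3}  B6 = {8, 9}  B7 = {6, 8}  B8 = {5, 8}
Tree: B1–B2, B1–B3, B2–B4, B4–B5, B2–B6, B4–B7, B4–B8
The largest bag has 2 vertices, giving width 1; this decomposition certifies tw(G) ≤ 1. G has an edge, so its treewidth is at least 1. Therefore the treewidth is 1.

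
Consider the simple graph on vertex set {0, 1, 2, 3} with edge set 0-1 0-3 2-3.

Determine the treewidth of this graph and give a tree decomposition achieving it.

Each bag holds 2 vertices, so the decomposition has width 1, which upper-bounds the treewidth. Since G has at least one edge (e.g. 3–2), it is not an edgeless graph, so tw(G) ≥ 1. The upper and lower bounds meet at 1, so that is the treewidth.

Treewidth 1.
One optimal decomposition is:
Bags: B1 = {2, 3}  B2 = {0, 3}  B3 = {0, 1}
Tree: B1–B2, B2–B3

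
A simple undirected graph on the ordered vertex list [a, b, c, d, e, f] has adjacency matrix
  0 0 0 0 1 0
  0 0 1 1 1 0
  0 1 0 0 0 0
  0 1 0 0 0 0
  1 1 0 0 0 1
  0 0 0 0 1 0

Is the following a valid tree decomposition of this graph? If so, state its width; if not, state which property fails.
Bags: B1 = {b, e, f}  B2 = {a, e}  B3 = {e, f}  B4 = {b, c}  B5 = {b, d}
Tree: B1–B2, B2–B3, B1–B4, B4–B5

No — bags containing vertex f are not connected in the tree.

A tree decomposition must satisfy three properties: every vertex lies in some bag; for every edge, both endpoints lie together in some bag; and for every vertex, the bags containing it form a connected subtree. Here bags containing vertex f are not connected in the tree, so the decomposition is invalid.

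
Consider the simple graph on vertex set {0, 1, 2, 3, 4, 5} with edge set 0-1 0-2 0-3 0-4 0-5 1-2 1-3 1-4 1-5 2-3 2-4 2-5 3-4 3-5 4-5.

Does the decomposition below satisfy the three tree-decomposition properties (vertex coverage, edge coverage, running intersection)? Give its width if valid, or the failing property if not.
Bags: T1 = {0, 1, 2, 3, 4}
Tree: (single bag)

A tree decomposition must satisfy three properties: every vertex lies in some bag; for every edge, both endpoints lie together in some bag; and for every vertex, the bags containing it form a connected subtree. Here vertex 5 appears in no bag, so the decomposition is invalid.

No — vertex 5 appears in no bag.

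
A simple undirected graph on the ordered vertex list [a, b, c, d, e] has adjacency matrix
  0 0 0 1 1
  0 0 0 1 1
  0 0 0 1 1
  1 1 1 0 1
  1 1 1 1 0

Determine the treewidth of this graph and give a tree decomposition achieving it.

Treewidth 2.
One optimal decomposition is:
Bags: B1 = {a, d, e}  B2 = {b, d, e}  B3 = {c, d, e}
Tree: B1–B2, B2–B3

The largest bag has 3 vertices, giving width 2; this decomposition certifies tw(G) ≤ 2. On the other hand G contains the 3-clique {c, d, e}. A clique must lie in a single bag of any decomposition, so no decomposition can have width below 2. Hence tw(G) = 2 exactly.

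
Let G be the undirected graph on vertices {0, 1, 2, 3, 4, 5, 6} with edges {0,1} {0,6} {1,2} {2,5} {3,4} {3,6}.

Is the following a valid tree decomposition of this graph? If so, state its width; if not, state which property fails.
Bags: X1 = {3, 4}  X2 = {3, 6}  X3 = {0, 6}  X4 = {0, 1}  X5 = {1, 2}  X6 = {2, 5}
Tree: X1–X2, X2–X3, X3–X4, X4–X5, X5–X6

Yes; width 1.

Every vertex of G appears in some bag (union = {0, 1, 2, 3, 4, 5, 6}); every edge is covered by a bag; and for each vertex v the set of bags containing v is connected in the bag tree. The decomposition is therefore valid. The largest bag has 2 vertices, so the width is 1.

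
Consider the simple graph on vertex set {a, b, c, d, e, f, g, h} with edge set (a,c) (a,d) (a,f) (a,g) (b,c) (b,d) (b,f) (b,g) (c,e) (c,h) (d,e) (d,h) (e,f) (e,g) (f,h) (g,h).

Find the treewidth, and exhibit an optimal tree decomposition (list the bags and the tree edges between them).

Treewidth 4.
One such decomposition:
Bags: B1 = {a, b, d, e, h}  B2 = {a, b, e, f, h}  B3 = {a, b, e, g, h}  B4 = {a, b, c, e, h}
Tree: B1–B2, B2–B3, B3–B4

The largest bag has 5 vertices, giving width 4; this decomposition certifies tw(G) ≤ 4. For the lower bound: the 5 vertex sets {d,e}, {b,f}, {a,g}, {h}, {c} are disjoint, each induces a connected subgraph, and every pair is joined by at least one edge of G. Contracting each set to a single vertex therefore yields K_{5} as a minor, and since treewidth is minor-monotone, tw(G) ≥ tw(K_{5}) = 4. The upper and lower bounds meet at 4, so that is the treewidth.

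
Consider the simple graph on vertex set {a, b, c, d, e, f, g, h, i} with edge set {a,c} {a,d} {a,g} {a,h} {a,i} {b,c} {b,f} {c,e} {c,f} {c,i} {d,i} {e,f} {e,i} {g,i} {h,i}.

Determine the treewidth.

2

A width-2 tree decomposition is:
Bags: B1 = {a, h, i}  B2 = {a, c, i}  B3 = {c, e, i}  B4 = {a, g, i}  B5 = {a, d, i}  B6 = {c, e, f}  B7 = {b, c, f}
Tree: B1–B2, B2–B3, B1–B4, B2–B5, B3–B6, B6–B7
The largest bag has 3 vertices, giving width 2; this decomposition certifies tw(G) ≤ 2. Conversely, {c, e, f} is a clique of size 3, and the vertices of any clique must share a bag in every tree decomposition; so some bag has ≥ 3 vertices and tw(G) ≥ 2. Combining the bounds, tw(G) = 2.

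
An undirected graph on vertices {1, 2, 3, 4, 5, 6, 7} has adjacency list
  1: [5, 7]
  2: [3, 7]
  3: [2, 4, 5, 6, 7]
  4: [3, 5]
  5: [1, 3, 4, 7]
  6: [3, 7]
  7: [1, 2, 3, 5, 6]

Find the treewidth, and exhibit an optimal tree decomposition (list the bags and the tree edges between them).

Each bag holds 3 vertices, so the decomposition has width 2, which upper-bounds the treewidth. For the lower bound, the 3 vertices {1, 5, 7} are pairwise adjacent, and any tree decomposition puts a clique entirely inside one bag — forcing width ≥ 2. The upper and lower bounds meet at 2, so that is the treewidth.

Treewidth 2.
One such decomposition:
Bags: B1 = {3, 6, 7}  B2 = {2, 3, 7}  B3 = {3, 5, 7}  B4 = {1, 5, 7}  B5 = {3, 4, 5}
Tree: B1–B2, B1–B3, B3–B4, B3–B5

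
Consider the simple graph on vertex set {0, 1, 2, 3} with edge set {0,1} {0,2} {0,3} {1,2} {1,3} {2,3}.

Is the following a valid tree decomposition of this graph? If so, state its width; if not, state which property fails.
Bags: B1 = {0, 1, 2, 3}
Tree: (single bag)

Yes; width 3.

Vertex coverage: the bags together contain {0, 1, 2, 3}, the full vertex set. Edge coverage: each edge of G has both endpoints in at least one bag. Running intersection: for every vertex, the bags containing it form a connected subtree. All three properties hold, so this is a valid tree decomposition of width max|bag| − 1 = 3, and hence tw(G) ≤ 3.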